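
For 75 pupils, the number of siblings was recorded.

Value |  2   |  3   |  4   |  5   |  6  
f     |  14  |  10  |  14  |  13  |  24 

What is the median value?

4

Cumulative frequencies: 14, 24, 38, 51, 75
n = 75, so the median is the value in position (n+1)/2 = 38.
Position 38 falls at value 4.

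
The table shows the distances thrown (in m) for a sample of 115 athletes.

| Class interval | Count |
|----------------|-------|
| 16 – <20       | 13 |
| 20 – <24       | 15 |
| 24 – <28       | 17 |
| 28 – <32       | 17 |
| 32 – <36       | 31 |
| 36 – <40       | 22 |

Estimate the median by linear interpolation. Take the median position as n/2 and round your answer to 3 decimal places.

Cumulative frequencies: 13, 28, 45, 62, 93, 115
n = 115; position = n/2 = 57.5.
This falls in the class 28 – <32: L = 28, F = 45, f = 17, h = 4.
Median ≈ 28 + ((57.5 − 45) / 17) × 4 = 30.9412

30.941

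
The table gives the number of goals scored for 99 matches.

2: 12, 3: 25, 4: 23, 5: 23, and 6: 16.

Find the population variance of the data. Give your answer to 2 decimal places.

Values: 2, 3, 4, 5, 6
n = 99, Σfx = 402, mean = 4.0606
Σfx² = 1792
Σf(x − x̄)² = Σfx² − (Σfx)²/n = 1792 − 402²/99 = 159.6364
Population variance = 159.6364 / 99 = 1.6125

1.61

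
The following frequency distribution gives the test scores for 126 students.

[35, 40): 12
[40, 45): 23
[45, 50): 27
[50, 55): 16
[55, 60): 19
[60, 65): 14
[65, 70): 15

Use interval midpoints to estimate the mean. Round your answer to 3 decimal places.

Midpoints: 37.5, 42.5, 47.5, 52.5, 57.5, 62.5, 67.5
Σfm = 12×37.5 + 23×42.5 + 27×47.5 + 16×52.5 + 19×57.5 + 14×62.5 + 15×67.5 = 6530
n = Σf = 126
Mean = 6530 / 126 = 51.8254

51.825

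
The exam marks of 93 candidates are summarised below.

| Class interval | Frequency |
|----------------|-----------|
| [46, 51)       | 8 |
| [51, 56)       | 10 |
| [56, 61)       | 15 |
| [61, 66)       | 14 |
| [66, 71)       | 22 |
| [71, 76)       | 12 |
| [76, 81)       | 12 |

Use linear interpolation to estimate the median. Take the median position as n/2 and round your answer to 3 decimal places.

Cumulative frequencies: 8, 18, 33, 47, 69, 81, 93
n = 93; position = n/2 = 46.5.
This falls in the class [61, 66): L = 61, F = 33, f = 14, h = 5.
Median ≈ 61 + ((46.5 − 33) / 14) × 5 = 65.8214

65.821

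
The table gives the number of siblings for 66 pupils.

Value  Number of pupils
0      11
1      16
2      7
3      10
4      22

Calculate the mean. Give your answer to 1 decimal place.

Values: 0, 1, 2, 3, 4
Σfx = 11×0 + 16×1 + 7×2 + 10×3 + 22×4 = 148
n = Σf = 66
Mean = 148 / 66 = 2.2424

2.2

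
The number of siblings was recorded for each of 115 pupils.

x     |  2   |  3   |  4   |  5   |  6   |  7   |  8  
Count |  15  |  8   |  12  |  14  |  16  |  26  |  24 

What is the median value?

6

Cumulative frequencies: 15, 23, 35, 49, 65, 91, 115
n = 115, so the median is the value in position (n+1)/2 = 58.
Position 58 falls at value 6.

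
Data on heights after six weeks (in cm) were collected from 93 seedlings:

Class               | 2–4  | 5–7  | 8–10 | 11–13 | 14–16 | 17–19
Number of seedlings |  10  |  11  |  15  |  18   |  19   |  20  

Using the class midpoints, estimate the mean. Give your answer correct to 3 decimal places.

11.742

Midpoints: 3, 6, 9, 12, 15, 18
Σfm = 10×3 + 11×6 + 15×9 + 18×12 + 19×15 + 20×18 = 1092
n = Σf = 93
Mean = 1092 / 93 = 11.7419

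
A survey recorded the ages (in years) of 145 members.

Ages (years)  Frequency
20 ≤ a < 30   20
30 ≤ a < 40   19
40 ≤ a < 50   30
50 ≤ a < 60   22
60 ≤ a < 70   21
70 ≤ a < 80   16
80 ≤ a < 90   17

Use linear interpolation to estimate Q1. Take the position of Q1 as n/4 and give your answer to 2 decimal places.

Cumulative frequencies: 20, 39, 69, 91, 112, 128, 145
n = 145; position = n/4 = 36.25.
This falls in the class 30 ≤ a < 40: L = 30, F = 20, f = 19, h = 10.
Lower quartile ≈ 30 + ((36.25 − 20) / 19) × 10 = 38.5526

38.55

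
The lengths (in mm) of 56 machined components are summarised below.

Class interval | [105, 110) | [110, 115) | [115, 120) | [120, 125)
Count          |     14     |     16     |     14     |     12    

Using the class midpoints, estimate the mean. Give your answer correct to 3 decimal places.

114.643

Midpoints: 107.5, 112.5, 117.5, 122.5
Σfm = 14×107.5 + 16×112.5 + 14×117.5 + 12×122.5 = 6420
n = Σf = 56
Mean = 6420 / 56 = 114.6429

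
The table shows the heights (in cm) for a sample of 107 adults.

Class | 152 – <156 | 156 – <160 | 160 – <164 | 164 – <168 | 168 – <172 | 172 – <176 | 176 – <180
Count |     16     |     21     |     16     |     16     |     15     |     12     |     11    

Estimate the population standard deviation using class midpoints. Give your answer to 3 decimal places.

Midpoints: 154, 158, 162, 166, 170, 174, 178
n = 107, Σfm = 17626, mean = 164.7290
Σfm² = 2909836
Σf(m − x̄)² = Σfm² − (Σfm)²/n = 2909836 − 17626²/107 = 6323.1402
Population variance = 6323.1402 / 107 = 59.0948
Standard deviation = √59.0948 = 7.6873

7.687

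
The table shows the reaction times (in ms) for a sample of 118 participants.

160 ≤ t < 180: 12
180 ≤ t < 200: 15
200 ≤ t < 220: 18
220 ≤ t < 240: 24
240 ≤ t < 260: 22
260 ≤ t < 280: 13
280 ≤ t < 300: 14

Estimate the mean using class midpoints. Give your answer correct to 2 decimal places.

Midpoints: 170, 190, 210, 230, 250, 270, 290
Σfm = 12×170 + 15×190 + 18×210 + 24×230 + 22×250 + 13×270 + 14×290 = 27260
n = Σf = 118
Mean = 27260 / 118 = 231.0169

231.02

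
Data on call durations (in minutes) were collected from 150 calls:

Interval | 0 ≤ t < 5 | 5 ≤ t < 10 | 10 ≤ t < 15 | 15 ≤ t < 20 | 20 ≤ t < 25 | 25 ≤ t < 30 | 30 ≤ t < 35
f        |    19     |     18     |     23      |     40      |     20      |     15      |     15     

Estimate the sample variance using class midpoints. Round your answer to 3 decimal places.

Midpoints: 2.5, 7.5, 12.5, 17.5, 22.5, 27.5, 32.5
n = 150, Σfm = 2520, mean = 16.8000
Σfm² = 54287.5
Σf(m − x̄)² = Σfm² − (Σfm)²/n = 54287.5 − 2520²/150 = 11951.5000
Sample variance = 11951.5000 / 149 = 80.2114

80.211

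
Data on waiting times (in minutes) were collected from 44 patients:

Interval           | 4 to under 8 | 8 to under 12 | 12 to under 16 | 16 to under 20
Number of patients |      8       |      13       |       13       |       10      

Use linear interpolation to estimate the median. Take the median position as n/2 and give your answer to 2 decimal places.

Cumulative frequencies: 8, 21, 34, 44
n = 44; position = n/2 = 22.
This falls in the class 12 to under 16: L = 12, F = 21, f = 13, h = 4.
Median ≈ 12 + ((22 − 21) / 13) × 4 = 12.3077

12.31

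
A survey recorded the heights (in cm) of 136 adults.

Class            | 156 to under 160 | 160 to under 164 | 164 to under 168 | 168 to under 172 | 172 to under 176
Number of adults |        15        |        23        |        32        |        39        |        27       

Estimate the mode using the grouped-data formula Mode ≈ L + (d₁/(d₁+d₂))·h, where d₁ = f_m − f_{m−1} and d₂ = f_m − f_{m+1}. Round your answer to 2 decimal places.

169.47

Modal class: 168 to under 172 (highest frequency 39).
d₁ = 39 − 32 = 7, d₂ = 39 − 27 = 12
Mode ≈ 168 + (7/(7+12)) × 4 = 168 + 1.4737 = 169.4737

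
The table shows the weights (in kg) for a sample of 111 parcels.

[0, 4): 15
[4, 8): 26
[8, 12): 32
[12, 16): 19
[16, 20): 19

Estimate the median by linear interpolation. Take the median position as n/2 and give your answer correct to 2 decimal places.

Cumulative frequencies: 15, 41, 73, 92, 111
n = 111; position = n/2 = 55.5.
This falls in the class [8, 12): L = 8, F = 41, f = 32, h = 4.
Median ≈ 8 + ((55.5 − 41) / 32) × 4 = 9.8125

9.81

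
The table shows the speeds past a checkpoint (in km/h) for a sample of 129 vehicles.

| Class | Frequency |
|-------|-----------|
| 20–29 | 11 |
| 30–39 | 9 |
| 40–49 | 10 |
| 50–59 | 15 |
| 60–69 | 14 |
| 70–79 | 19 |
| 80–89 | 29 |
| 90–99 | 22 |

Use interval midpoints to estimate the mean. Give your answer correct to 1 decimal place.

67.4

Midpoints: 24.5, 34.5, 44.5, 54.5, 64.5, 74.5, 84.5, 94.5
Σfm = 11×24.5 + 9×34.5 + 10×44.5 + 15×54.5 + 14×64.5 + 19×74.5 + 29×84.5 + 22×94.5 = 8690.5
n = Σf = 129
Mean = 8690.5 / 129 = 67.3682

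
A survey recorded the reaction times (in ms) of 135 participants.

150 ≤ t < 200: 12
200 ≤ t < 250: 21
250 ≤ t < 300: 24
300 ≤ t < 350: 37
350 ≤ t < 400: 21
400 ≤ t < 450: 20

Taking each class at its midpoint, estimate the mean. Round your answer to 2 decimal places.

Midpoints: 175, 225, 275, 325, 375, 425
Σfm = 12×175 + 21×225 + 24×275 + 37×325 + 21×375 + 20×425 = 41825
n = Σf = 135
Mean = 41825 / 135 = 309.8148

309.81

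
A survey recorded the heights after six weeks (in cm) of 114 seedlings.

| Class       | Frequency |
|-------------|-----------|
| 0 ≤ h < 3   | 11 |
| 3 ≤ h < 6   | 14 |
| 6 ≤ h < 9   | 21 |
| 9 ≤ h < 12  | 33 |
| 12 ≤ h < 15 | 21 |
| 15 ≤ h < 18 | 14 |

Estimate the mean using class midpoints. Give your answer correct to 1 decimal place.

Midpoints: 1.5, 4.5, 7.5, 10.5, 13.5, 16.5
Σfm = 11×1.5 + 14×4.5 + 21×7.5 + 33×10.5 + 21×13.5 + 14×16.5 = 1098
n = Σf = 114
Mean = 1098 / 114 = 9.6316

9.6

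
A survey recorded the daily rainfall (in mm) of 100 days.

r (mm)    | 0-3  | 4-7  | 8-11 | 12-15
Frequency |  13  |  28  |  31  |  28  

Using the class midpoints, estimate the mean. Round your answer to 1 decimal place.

8.5

Midpoints: 1.5, 5.5, 9.5, 13.5
Σfm = 13×1.5 + 28×5.5 + 31×9.5 + 28×13.5 = 846
n = Σf = 100
Mean = 846 / 100 = 8.4600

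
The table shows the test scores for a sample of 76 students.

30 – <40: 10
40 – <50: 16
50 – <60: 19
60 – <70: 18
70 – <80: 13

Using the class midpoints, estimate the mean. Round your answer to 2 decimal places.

Midpoints: 35, 45, 55, 65, 75
Σfm = 10×35 + 16×45 + 19×55 + 18×65 + 13×75 = 4260
n = Σf = 76
Mean = 4260 / 76 = 56.0526

56.05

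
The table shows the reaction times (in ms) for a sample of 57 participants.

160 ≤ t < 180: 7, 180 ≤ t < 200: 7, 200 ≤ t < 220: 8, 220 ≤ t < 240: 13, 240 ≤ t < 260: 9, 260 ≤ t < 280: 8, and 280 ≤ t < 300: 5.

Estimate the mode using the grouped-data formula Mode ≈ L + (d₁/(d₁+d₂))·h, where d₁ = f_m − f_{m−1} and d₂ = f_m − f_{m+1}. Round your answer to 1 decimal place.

231.1

Modal class: 220 ≤ t < 240 (highest frequency 13).
d₁ = 13 − 8 = 5, d₂ = 13 − 9 = 4
Mode ≈ 220 + (5/(5+4)) × 20 = 220 + 11.1111 = 231.1111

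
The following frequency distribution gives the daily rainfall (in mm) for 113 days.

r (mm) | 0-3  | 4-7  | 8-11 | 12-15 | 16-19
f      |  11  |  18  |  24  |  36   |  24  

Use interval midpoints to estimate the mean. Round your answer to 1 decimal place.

Midpoints: 1.5, 5.5, 9.5, 13.5, 17.5
Σfm = 11×1.5 + 18×5.5 + 24×9.5 + 36×13.5 + 24×17.5 = 1249.5
n = Σf = 113
Mean = 1249.5 / 113 = 11.0575

11.1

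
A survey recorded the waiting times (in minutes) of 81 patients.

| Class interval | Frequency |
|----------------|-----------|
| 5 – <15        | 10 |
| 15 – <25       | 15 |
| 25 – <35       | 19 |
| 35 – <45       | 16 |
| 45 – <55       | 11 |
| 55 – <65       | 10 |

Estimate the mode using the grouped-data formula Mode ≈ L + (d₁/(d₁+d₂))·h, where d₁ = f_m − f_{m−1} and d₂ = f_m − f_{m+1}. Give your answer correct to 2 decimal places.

30.71

Modal class: 25 – <35 (highest frequency 19).
d₁ = 19 − 15 = 4, d₂ = 19 − 16 = 3
Mode ≈ 25 + (4/(4+3)) × 10 = 25 + 5.7143 = 30.7143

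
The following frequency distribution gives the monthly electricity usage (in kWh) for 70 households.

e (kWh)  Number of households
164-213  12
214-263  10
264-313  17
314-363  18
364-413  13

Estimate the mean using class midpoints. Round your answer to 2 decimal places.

Midpoints: 188.5, 238.5, 288.5, 338.5, 388.5
Σfm = 12×188.5 + 10×238.5 + 17×288.5 + 18×338.5 + 13×388.5 = 20695
n = Σf = 70
Mean = 20695 / 70 = 295.6429

295.64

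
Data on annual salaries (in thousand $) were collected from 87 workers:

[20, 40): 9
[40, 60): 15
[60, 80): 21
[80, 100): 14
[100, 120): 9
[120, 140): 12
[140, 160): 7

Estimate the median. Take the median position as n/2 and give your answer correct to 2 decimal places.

78.57

Cumulative frequencies: 9, 24, 45, 59, 68, 80, 87
n = 87; position = n/2 = 43.5.
This falls in the class [60, 80): L = 60, F = 24, f = 21, h = 20.
Median ≈ 60 + ((43.5 − 24) / 21) × 20 = 78.5714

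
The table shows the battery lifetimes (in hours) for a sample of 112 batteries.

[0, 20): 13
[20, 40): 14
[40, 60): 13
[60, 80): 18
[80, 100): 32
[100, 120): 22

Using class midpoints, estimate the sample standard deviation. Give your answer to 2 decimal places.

Midpoints: 10, 30, 50, 70, 90, 110
n = 112, Σfm = 7760, mean = 69.2857
Σfm² = 660000
Σf(m − x̄)² = Σfm² − (Σfm)²/n = 660000 − 7760²/112 = 122342.8571
Sample variance = 122342.8571 / 111 = 1102.1879
Standard deviation = √1102.1879 = 33.1992

33.20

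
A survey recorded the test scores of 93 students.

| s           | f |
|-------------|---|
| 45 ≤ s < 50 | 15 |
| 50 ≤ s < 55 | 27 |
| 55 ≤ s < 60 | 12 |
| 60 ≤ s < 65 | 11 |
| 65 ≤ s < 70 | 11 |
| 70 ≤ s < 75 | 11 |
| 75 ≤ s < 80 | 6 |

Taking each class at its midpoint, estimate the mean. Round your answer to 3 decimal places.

59.274

Midpoints: 47.5, 52.5, 57.5, 62.5, 67.5, 72.5, 77.5
Σfm = 15×47.5 + 27×52.5 + 12×57.5 + 11×62.5 + 11×67.5 + 11×72.5 + 6×77.5 = 5512.5
n = Σf = 93
Mean = 5512.5 / 93 = 59.2742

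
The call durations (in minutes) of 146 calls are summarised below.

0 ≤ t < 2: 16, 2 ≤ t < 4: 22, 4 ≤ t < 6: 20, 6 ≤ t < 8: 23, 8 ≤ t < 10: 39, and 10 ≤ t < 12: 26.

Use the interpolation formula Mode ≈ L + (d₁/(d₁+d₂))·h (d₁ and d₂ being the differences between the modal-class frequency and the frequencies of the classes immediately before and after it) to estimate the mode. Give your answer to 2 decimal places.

9.10

Modal class: 8 ≤ t < 10 (highest frequency 39).
d₁ = 39 − 23 = 16, d₂ = 39 − 26 = 13
Mode ≈ 8 + (16/(16+13)) × 2 = 8 + 1.1034 = 9.1034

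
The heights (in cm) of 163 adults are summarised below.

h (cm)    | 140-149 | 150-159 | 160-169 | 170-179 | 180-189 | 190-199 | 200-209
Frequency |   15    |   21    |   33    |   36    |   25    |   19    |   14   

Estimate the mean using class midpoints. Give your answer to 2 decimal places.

173.58

Midpoints: 144.5, 154.5, 164.5, 174.5, 184.5, 194.5, 204.5
Σfm = 15×144.5 + 21×154.5 + 33×164.5 + 36×174.5 + 25×184.5 + 19×194.5 + 14×204.5 = 28293.5
n = Σf = 163
Mean = 28293.5 / 163 = 173.5798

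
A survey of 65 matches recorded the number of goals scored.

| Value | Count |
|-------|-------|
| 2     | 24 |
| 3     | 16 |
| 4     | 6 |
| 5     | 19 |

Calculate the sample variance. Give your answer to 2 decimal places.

Values: 2, 3, 4, 5
n = 65, Σfx = 215, mean = 3.3077
Σfx² = 811
Σf(x − x̄)² = Σfx² − (Σfx)²/n = 811 − 215²/65 = 99.8462
Sample variance = 99.8462 / 64 = 1.5601

1.56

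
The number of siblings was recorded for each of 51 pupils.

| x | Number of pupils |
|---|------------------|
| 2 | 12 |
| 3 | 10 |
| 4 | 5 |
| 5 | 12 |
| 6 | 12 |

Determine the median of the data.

Cumulative frequencies: 12, 22, 27, 39, 51
n = 51, so the median is the value in position (n+1)/2 = 26.
Position 26 falls at value 4.

4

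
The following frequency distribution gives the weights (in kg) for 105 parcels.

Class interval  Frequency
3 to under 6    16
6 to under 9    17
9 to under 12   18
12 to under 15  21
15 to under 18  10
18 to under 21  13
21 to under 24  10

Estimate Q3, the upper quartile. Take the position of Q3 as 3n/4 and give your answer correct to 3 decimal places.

Cumulative frequencies: 16, 33, 51, 72, 82, 95, 105
n = 105; position = 3n/4 = 78.75.
This falls in the class 15 to under 18: L = 15, F = 72, f = 10, h = 3.
Upper quartile ≈ 15 + ((78.75 − 72) / 10) × 3 = 17.0250

17.025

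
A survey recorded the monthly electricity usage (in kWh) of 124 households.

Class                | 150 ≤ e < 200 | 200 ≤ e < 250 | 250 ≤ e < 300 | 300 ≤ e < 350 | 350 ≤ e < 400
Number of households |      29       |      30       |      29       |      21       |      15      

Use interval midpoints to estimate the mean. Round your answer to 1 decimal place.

260.1

Midpoints: 175, 225, 275, 325, 375
Σfm = 29×175 + 30×225 + 29×275 + 21×325 + 15×375 = 32250
n = Σf = 124
Mean = 32250 / 124 = 260.0806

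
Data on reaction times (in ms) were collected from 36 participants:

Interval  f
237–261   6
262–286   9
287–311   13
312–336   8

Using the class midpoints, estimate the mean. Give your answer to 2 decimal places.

Midpoints: 249, 274, 299, 324
Σfm = 6×249 + 9×274 + 13×299 + 8×324 = 10439
n = Σf = 36
Mean = 10439 / 36 = 289.9722

289.97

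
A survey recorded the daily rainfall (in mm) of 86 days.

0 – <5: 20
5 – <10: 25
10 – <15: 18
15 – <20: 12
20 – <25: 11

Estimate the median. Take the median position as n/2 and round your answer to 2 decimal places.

Cumulative frequencies: 20, 45, 63, 75, 86
n = 86; position = n/2 = 43.
This falls in the class 5 – <10: L = 5, F = 20, f = 25, h = 5.
Median ≈ 5 + ((43 − 20) / 25) × 5 = 9.6000

9.60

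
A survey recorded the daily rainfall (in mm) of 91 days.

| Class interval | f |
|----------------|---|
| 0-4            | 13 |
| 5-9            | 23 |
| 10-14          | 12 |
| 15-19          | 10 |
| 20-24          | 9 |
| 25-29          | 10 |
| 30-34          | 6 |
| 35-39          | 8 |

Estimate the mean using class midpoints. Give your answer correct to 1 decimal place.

Midpoints: 2, 7, 12, 17, 22, 27, 32, 37
Σfm = 13×2 + 23×7 + 12×12 + 10×17 + 9×22 + 10×27 + 6×32 + 8×37 = 1457
n = Σf = 91
Mean = 1457 / 91 = 16.0110

16.0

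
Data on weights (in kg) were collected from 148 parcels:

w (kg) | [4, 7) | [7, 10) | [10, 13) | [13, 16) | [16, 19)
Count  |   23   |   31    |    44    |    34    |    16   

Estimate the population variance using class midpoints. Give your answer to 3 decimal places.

13.389

Midpoints: 5.5, 8.5, 11.5, 14.5, 17.5
n = 148, Σfm = 1669, mean = 11.2770
Σfm² = 20803
Σf(m − x̄)² = Σfm² − (Σfm)²/n = 20803 − 1669²/148 = 1981.6419
Population variance = 1981.6419 / 148 = 13.3895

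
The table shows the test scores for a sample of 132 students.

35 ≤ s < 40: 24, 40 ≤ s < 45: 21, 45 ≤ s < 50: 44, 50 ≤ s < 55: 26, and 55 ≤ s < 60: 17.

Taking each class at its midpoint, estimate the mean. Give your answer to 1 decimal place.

Midpoints: 37.5, 42.5, 47.5, 52.5, 57.5
Σfm = 24×37.5 + 21×42.5 + 44×47.5 + 26×52.5 + 17×57.5 = 6225
n = Σf = 132
Mean = 6225 / 132 = 47.1591

47.2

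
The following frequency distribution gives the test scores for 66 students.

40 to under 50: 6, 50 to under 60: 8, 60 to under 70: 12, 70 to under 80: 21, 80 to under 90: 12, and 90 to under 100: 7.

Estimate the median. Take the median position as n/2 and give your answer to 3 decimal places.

Cumulative frequencies: 6, 14, 26, 47, 59, 66
n = 66; position = n/2 = 33.
This falls in the class 70 to under 80: L = 70, F = 26, f = 21, h = 10.
Median ≈ 70 + ((33 − 26) / 21) × 10 = 73.3333

73.333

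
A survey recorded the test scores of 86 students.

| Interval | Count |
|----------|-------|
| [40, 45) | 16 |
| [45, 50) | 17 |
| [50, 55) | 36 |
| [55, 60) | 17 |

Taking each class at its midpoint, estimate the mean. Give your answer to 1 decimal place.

50.6

Midpoints: 42.5, 47.5, 52.5, 57.5
Σfm = 16×42.5 + 17×47.5 + 36×52.5 + 17×57.5 = 4355
n = Σf = 86
Mean = 4355 / 86 = 50.6395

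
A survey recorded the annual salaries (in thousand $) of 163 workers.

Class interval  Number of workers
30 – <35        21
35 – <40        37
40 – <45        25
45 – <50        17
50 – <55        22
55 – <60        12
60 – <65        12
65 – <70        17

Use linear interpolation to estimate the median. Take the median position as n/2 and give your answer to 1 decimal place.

44.7

Cumulative frequencies: 21, 58, 83, 100, 122, 134, 146, 163
n = 163; position = n/2 = 81.5.
This falls in the class 40 – <45: L = 40, F = 58, f = 25, h = 5.
Median ≈ 40 + ((81.5 − 58) / 25) × 5 = 44.7000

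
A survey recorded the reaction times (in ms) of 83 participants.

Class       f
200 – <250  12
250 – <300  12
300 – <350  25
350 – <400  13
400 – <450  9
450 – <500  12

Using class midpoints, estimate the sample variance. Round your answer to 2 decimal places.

Midpoints: 225, 275, 325, 375, 425, 475
n = 83, Σfm = 28525, mean = 343.6747
Σfm² = 10316875
Σf(m − x̄)² = Σfm² − (Σfm)²/n = 10316875 − 28525²/83 = 513554.2169
Sample variance = 513554.2169 / 82 = 6262.8563

6262.86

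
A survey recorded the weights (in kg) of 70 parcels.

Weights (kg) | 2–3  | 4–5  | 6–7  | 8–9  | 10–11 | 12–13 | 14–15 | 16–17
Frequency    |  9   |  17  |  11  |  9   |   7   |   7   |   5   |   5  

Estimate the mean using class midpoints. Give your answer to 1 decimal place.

8.0

Midpoints: 2.5, 4.5, 6.5, 8.5, 10.5, 12.5, 14.5, 16.5
Σfm = 9×2.5 + 17×4.5 + 11×6.5 + 9×8.5 + 7×10.5 + 7×12.5 + 5×14.5 + 5×16.5 = 563
n = Σf = 70
Mean = 563 / 70 = 8.0429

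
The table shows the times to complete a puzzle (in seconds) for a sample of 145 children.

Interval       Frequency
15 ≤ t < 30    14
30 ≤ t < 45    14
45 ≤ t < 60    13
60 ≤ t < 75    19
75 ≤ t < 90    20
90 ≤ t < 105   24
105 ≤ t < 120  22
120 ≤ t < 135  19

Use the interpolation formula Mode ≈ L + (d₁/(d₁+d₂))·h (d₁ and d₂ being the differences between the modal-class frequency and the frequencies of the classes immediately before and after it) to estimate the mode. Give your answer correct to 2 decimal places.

Modal class: 90 ≤ t < 105 (highest frequency 24).
d₁ = 24 − 20 = 4, d₂ = 24 − 22 = 2
Mode ≈ 90 + (4/(4+2)) × 15 = 90 + 10.0000 = 100.0000

100.00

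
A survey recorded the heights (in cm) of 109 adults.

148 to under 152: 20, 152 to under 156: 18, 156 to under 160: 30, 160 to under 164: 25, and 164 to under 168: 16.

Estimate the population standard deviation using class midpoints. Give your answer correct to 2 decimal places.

Midpoints: 150, 154, 158, 162, 166
n = 109, Σfm = 17218, mean = 157.9633
Σfm² = 2722804
Σf(m − x̄)² = Σfm² − (Σfm)²/n = 2722804 − 17218²/109 = 2991.8532
Population variance = 2991.8532 / 109 = 27.4482
Standard deviation = √27.4482 = 5.2391

5.24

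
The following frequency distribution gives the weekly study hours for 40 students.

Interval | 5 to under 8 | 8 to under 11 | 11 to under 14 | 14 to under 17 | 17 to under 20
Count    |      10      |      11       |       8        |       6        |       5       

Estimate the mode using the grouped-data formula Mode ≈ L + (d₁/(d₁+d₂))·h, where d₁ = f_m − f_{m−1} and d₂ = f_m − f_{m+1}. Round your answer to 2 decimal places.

8.75

Modal class: 8 to under 11 (highest frequency 11).
d₁ = 11 − 10 = 1, d₂ = 11 − 8 = 3
Mode ≈ 8 + (1/(1+3)) × 3 = 8 + 0.7500 = 8.7500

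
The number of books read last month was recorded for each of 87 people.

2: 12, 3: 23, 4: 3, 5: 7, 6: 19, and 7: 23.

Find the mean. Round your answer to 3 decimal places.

Values: 2, 3, 4, 5, 6, 7
Σfx = 12×2 + 23×3 + 3×4 + 7×5 + 19×6 + 23×7 = 415
n = Σf = 87
Mean = 415 / 87 = 4.7701

4.770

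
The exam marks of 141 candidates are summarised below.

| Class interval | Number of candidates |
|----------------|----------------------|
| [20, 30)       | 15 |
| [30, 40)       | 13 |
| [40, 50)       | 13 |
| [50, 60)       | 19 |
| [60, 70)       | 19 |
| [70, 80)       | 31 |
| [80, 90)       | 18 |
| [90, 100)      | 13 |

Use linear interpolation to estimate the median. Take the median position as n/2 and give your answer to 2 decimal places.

Cumulative frequencies: 15, 28, 41, 60, 79, 110, 128, 141
n = 141; position = n/2 = 70.5.
This falls in the class [60, 70): L = 60, F = 60, f = 19, h = 10.
Median ≈ 60 + ((70.5 − 60) / 19) × 10 = 65.5263

65.53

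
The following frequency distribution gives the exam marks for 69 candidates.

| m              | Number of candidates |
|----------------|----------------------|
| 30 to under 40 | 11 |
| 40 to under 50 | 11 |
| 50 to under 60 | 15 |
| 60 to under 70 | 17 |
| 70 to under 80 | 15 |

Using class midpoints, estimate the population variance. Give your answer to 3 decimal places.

187.188

Midpoints: 35, 45, 55, 65, 75
n = 69, Σfm = 3935, mean = 57.0290
Σfm² = 237325
Σf(m − x̄)² = Σfm² − (Σfm)²/n = 237325 − 3935²/69 = 12915.9420
Population variance = 12915.9420 / 69 = 187.1876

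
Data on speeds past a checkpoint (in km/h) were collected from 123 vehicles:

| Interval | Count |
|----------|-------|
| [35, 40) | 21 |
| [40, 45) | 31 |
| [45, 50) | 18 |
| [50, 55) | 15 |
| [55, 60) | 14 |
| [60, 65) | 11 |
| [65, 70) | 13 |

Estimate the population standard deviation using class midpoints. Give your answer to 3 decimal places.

Midpoints: 37.5, 42.5, 47.5, 52.5, 57.5, 62.5, 67.5
n = 123, Σfm = 6117.5, mean = 49.7358
Σfm² = 315968.75
Σf(m − x̄)² = Σfm² − (Σfm)²/n = 315968.75 − 6117.5²/123 = 11710.1626
Population variance = 11710.1626 / 123 = 95.2046
Standard deviation = √95.2046 = 9.7573

9.757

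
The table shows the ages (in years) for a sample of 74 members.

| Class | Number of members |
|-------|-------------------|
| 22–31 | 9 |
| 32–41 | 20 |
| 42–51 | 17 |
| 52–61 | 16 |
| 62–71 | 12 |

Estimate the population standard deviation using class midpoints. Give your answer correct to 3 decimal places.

Midpoints: 26.5, 36.5, 46.5, 56.5, 66.5
n = 74, Σfm = 3461, mean = 46.7703
Σfm² = 173866.5
Σf(m − x̄)² = Σfm² − (Σfm)²/n = 173866.5 − 3461²/74 = 11994.5946
Population variance = 11994.5946 / 74 = 162.0891
Standard deviation = √162.0891 = 12.7314

12.731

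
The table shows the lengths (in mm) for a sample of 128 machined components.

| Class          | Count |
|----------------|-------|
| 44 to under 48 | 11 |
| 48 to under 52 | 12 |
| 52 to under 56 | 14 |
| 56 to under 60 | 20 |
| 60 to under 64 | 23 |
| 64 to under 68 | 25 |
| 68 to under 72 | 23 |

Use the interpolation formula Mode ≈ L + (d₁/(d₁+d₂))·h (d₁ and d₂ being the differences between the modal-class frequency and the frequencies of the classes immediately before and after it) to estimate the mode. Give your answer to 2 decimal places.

Modal class: 64 to under 68 (highest frequency 25).
d₁ = 25 − 23 = 2, d₂ = 25 − 23 = 2
Mode ≈ 64 + (2/(2+2)) × 4 = 64 + 2.0000 = 66.0000

66.00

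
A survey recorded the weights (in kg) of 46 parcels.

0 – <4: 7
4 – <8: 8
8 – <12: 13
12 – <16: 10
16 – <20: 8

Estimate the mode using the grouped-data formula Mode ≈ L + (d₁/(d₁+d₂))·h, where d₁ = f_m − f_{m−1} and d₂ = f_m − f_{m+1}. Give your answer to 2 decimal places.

10.50

Modal class: 8 – <12 (highest frequency 13).
d₁ = 13 − 8 = 5, d₂ = 13 − 10 = 3
Mode ≈ 8 + (5/(5+3)) × 4 = 8 + 2.5000 = 10.5000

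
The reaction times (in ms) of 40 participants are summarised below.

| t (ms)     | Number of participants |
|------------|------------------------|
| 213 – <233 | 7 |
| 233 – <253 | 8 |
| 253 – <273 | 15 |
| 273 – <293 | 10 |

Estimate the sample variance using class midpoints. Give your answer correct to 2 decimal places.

434.87

Midpoints: 223, 243, 263, 283
n = 40, Σfm = 10280, mean = 257.0000
Σfm² = 2658920
Σf(m − x̄)² = Σfm² − (Σfm)²/n = 2658920 − 10280²/40 = 16960.0000
Sample variance = 16960.0000 / 39 = 434.8718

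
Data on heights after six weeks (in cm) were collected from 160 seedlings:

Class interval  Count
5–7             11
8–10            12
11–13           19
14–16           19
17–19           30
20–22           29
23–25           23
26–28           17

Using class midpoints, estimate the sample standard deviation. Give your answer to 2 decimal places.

6.08

Midpoints: 6, 9, 12, 15, 18, 21, 24, 27
n = 160, Σfm = 2847, mean = 17.7937
Σfm² = 56529
Σf(m − x̄)² = Σfm² − (Σfm)²/n = 56529 − 2847²/160 = 5870.1938
Sample variance = 5870.1938 / 159 = 36.9195
Standard deviation = √36.9195 = 6.0761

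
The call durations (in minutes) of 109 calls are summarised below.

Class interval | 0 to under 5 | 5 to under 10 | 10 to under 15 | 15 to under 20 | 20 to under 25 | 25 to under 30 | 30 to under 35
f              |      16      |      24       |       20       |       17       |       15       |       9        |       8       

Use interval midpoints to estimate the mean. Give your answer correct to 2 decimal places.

14.79

Midpoints: 2.5, 7.5, 12.5, 17.5, 22.5, 27.5, 32.5
Σfm = 16×2.5 + 24×7.5 + 20×12.5 + 17×17.5 + 15×22.5 + 9×27.5 + 8×32.5 = 1612.5
n = Σf = 109
Mean = 1612.5 / 109 = 14.7936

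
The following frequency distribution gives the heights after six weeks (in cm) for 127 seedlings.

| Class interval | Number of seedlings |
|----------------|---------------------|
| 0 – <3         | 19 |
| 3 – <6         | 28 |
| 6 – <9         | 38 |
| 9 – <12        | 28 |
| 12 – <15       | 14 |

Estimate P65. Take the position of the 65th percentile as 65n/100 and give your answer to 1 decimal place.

8.8

Cumulative frequencies: 19, 47, 85, 113, 127
n = 127; position = 65n/100 = 82.55.
This falls in the class 6 – <9: L = 6, F = 47, f = 38, h = 3.
65th percentile ≈ 6 + ((82.55 − 47) / 38) × 3 = 8.8066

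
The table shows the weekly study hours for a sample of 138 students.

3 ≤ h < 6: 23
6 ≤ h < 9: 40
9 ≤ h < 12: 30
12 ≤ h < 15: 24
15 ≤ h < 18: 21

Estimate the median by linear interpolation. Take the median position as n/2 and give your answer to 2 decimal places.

9.60

Cumulative frequencies: 23, 63, 93, 117, 138
n = 138; position = n/2 = 69.
This falls in the class 9 ≤ h < 12: L = 9, F = 63, f = 30, h = 3.
Median ≈ 9 + ((69 − 63) / 30) × 3 = 9.6000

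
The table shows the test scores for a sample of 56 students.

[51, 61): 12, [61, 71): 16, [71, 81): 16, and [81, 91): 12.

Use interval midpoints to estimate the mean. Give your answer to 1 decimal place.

71.0

Midpoints: 56, 66, 76, 86
Σfm = 12×56 + 16×66 + 16×76 + 12×86 = 3976
n = Σf = 56
Mean = 3976 / 56 = 71.0000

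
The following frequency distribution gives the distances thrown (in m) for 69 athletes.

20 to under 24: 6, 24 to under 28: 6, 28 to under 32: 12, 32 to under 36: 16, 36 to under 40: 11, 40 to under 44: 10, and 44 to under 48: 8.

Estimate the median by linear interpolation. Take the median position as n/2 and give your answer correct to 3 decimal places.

Cumulative frequencies: 6, 12, 24, 40, 51, 61, 69
n = 69; position = n/2 = 34.5.
This falls in the class 32 to under 36: L = 32, F = 24, f = 16, h = 4.
Median ≈ 32 + ((34.5 − 24) / 16) × 4 = 34.6250

34.625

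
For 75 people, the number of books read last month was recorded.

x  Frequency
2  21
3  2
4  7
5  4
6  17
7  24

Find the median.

Cumulative frequencies: 21, 23, 30, 34, 51, 75
n = 75, so the median is the value in position (n+1)/2 = 38.
Position 38 falls at value 6.

6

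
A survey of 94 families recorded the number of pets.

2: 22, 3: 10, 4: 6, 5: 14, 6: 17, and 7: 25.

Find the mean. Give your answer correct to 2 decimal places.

Values: 2, 3, 4, 5, 6, 7
Σfx = 22×2 + 10×3 + 6×4 + 14×5 + 17×6 + 25×7 = 445
n = Σf = 94
Mean = 445 / 94 = 4.7340

4.73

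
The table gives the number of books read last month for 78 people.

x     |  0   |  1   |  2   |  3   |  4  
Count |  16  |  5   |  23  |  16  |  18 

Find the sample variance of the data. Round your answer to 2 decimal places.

2.00

Values: 0, 1, 2, 3, 4
n = 78, Σfx = 171, mean = 2.1923
Σfx² = 529
Σf(x − x̄)² = Σfx² − (Σfx)²/n = 529 − 171²/78 = 154.1154
Sample variance = 154.1154 / 77 = 2.0015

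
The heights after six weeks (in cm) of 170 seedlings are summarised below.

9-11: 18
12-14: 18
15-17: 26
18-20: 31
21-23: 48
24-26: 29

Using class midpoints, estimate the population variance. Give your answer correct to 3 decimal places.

Midpoints: 10, 13, 16, 19, 22, 25
n = 170, Σfm = 3200, mean = 18.8235
Σfm² = 64046
Σf(m − x̄)² = Σfm² − (Σfm)²/n = 64046 − 3200²/170 = 3810.7059
Population variance = 3810.7059 / 170 = 22.4159

22.416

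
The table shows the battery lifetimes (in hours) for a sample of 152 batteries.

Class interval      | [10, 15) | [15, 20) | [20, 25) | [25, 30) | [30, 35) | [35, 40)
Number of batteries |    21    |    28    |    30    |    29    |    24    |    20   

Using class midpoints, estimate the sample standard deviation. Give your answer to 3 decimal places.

8.009

Midpoints: 12.5, 17.5, 22.5, 27.5, 32.5, 37.5
n = 152, Σfm = 3755, mean = 24.7039
Σfm² = 102450
Σf(m − x̄)² = Σfm² − (Σfm)²/n = 102450 − 3755²/152 = 9686.6776
Sample variance = 9686.6776 / 151 = 64.1502
Standard deviation = √64.1502 = 8.0094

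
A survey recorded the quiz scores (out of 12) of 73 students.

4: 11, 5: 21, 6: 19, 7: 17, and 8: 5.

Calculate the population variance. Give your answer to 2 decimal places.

1.35

Values: 4, 5, 6, 7, 8
n = 73, Σfx = 422, mean = 5.7808
Σfx² = 2538
Σf(x − x̄)² = Σfx² − (Σfx)²/n = 2538 − 422²/73 = 98.4932
Population variance = 98.4932 / 73 = 1.3492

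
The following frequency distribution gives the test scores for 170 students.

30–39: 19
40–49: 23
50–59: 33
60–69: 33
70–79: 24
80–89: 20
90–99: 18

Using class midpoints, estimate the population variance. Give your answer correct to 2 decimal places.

Midpoints: 34.5, 44.5, 54.5, 64.5, 74.5, 84.5, 94.5
n = 170, Σfm = 10785, mean = 63.4412
Σfm² = 740222.5
Σf(m − x̄)² = Σfm² − (Σfm)²/n = 740222.5 − 10785²/170 = 56009.4118
Population variance = 56009.4118 / 170 = 329.4671

329.47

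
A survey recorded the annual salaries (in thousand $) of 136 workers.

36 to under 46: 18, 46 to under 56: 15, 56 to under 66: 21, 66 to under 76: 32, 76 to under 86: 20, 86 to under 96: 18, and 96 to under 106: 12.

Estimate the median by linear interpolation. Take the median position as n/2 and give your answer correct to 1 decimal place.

Cumulative frequencies: 18, 33, 54, 86, 106, 124, 136
n = 136; position = n/2 = 68.
This falls in the class 66 to under 76: L = 66, F = 54, f = 32, h = 10.
Median ≈ 66 + ((68 − 54) / 32) × 10 = 70.3750

70.4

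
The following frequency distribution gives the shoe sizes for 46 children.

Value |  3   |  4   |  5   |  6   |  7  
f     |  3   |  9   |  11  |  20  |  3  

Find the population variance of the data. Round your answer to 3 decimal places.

1.095

Values: 3, 4, 5, 6, 7
n = 46, Σfx = 241, mean = 5.2391
Σfx² = 1313
Σf(x − x̄)² = Σfx² − (Σfx)²/n = 1313 − 241²/46 = 50.3696
Population variance = 50.3696 / 46 = 1.0950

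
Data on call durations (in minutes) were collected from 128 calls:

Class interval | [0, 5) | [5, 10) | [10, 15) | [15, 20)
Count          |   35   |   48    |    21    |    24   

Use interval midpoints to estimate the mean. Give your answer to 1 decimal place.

Midpoints: 2.5, 7.5, 12.5, 17.5
Σfm = 35×2.5 + 48×7.5 + 21×12.5 + 24×17.5 = 1130
n = Σf = 128
Mean = 1130 / 128 = 8.8281

8.8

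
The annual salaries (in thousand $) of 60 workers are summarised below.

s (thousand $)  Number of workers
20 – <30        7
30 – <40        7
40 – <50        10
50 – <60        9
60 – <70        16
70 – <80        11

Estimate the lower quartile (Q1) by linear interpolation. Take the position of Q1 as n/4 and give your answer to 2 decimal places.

Cumulative frequencies: 7, 14, 24, 33, 49, 60
n = 60; position = n/4 = 15.
This falls in the class 40 – <50: L = 40, F = 14, f = 10, h = 10.
Lower quartile ≈ 40 + ((15 − 14) / 10) × 10 = 41.0000

41.00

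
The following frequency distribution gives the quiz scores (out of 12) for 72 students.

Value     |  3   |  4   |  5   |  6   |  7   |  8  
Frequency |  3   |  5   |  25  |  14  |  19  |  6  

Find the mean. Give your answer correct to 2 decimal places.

5.82

Values: 3, 4, 5, 6, 7, 8
Σfx = 3×3 + 5×4 + 25×5 + 14×6 + 19×7 + 6×8 = 419
n = Σf = 72
Mean = 419 / 72 = 5.8194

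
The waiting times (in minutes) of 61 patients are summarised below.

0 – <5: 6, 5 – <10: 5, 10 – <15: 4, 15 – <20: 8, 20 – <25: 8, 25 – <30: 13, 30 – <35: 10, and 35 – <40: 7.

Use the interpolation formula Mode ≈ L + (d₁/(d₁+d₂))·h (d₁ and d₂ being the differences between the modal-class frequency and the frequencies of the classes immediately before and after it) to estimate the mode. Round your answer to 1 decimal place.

28.1

Modal class: 25 – <30 (highest frequency 13).
d₁ = 13 − 8 = 5, d₂ = 13 − 10 = 3
Mode ≈ 25 + (5/(5+3)) × 5 = 25 + 3.1250 = 28.1250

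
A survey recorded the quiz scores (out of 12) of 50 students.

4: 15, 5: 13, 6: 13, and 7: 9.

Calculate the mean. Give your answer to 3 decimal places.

Values: 4, 5, 6, 7
Σfx = 15×4 + 13×5 + 13×6 + 9×7 = 266
n = Σf = 50
Mean = 266 / 50 = 5.3200

5.320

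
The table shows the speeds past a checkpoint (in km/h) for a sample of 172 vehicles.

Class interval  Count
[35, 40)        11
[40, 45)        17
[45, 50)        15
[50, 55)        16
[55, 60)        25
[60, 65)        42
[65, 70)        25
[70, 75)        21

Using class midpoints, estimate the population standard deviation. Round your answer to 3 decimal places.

Midpoints: 37.5, 42.5, 47.5, 52.5, 57.5, 62.5, 67.5, 72.5
n = 172, Σfm = 9960, mean = 57.9070
Σfm² = 595125
Σf(m − x̄)² = Σfm² − (Σfm)²/n = 595125 − 9960²/172 = 18371.5116
Population variance = 18371.5116 / 172 = 106.8111
Standard deviation = √106.8111 = 10.3349

10.335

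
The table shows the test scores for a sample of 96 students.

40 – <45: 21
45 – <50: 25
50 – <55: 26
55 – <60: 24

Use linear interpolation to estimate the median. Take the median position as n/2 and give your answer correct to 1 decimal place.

Cumulative frequencies: 21, 46, 72, 96
n = 96; position = n/2 = 48.
This falls in the class 50 – <55: L = 50, F = 46, f = 26, h = 5.
Median ≈ 50 + ((48 − 46) / 26) × 5 = 50.3846

50.4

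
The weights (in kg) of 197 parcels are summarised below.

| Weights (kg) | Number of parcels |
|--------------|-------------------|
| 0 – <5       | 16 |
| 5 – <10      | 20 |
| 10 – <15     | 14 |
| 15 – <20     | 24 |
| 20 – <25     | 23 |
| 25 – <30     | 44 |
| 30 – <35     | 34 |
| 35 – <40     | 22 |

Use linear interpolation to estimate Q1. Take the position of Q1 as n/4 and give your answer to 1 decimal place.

14.7

Cumulative frequencies: 16, 36, 50, 74, 97, 141, 175, 197
n = 197; position = n/4 = 49.25.
This falls in the class 10 – <15: L = 10, F = 36, f = 14, h = 5.
Lower quartile ≈ 10 + ((49.25 − 36) / 14) × 5 = 14.7321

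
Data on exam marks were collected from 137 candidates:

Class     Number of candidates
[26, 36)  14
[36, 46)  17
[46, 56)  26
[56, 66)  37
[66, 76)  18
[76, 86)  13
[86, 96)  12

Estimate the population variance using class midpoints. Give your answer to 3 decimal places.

287.932

Midpoints: 31, 41, 51, 61, 71, 81, 91
n = 137, Σfm = 8137, mean = 59.3942
Σfm² = 522737
Σf(m − x̄)² = Σfm² − (Σfm)²/n = 522737 − 8137²/137 = 39446.7153
Population variance = 39446.7153 / 137 = 287.9322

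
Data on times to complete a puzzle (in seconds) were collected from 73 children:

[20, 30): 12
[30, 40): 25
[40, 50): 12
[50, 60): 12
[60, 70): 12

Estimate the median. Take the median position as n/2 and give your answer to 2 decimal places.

Cumulative frequencies: 12, 37, 49, 61, 73
n = 73; position = n/2 = 36.5.
This falls in the class [30, 40): L = 30, F = 12, f = 25, h = 10.
Median ≈ 30 + ((36.5 − 12) / 25) × 10 = 39.8000

39.80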